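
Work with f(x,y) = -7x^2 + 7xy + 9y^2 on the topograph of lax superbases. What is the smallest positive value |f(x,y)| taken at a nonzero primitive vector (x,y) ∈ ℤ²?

river: ρ → (9,11,-5)
river: ρ → (-5,9,11)
river: ρ → (11,13,-3)
river: ρ → (-3,17,1)
river: ρ → (1,17,-3)
river: ρ → (-3,13,11)
river: ρ → (11,9,-5)
river: ρ → (-5,11,9)
river: ρ → (9,7,-7)
river: ρ → (-7,7,9)
closes: descent 0, river 10
min |a| on river = 1

1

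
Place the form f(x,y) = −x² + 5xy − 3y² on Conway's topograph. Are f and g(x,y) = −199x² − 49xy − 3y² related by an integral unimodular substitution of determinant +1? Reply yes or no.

D₁ = 13, D₂ = 13
river cycle of f (length 2): (1, 3, -1), (-1, 3, 1)
river cycle of g (length 2): (1, 3, -1), (-1, 3, 1)
cycles coincide ⇒ equivalent

yes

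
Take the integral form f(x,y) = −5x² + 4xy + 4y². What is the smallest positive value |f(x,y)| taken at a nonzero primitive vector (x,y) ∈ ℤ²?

river: ρ → (4,4,-5)
river: ρ → (-5,6,3)
river: ρ → (3,6,-5)
river: ρ → (-5,4,4)
closes: descent 0, river 4
min |a| on river = 3

3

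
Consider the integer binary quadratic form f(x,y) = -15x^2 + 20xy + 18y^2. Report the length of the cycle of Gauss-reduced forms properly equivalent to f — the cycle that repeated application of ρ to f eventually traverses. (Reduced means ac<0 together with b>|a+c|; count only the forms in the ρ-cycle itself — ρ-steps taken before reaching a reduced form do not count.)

D = 1480, ⌊√D⌋ = 38
river: ρ → (18,16,-17)
river: ρ → (-17,18,17)
river: ρ → (17,16,-18)
river: ρ → (-18,20,15)
river: ρ → (15,10,-23)
river: ρ → (-23,36,2)
river: ρ → (2,36,-23)
river: ρ → (-23,10,15)
river: ρ → (15,20,-18)
river: ρ → (-18,16,17)
river: ρ → (17,18,-17)
river: ρ → (-17,16,18)
river: ρ → (18,20,-15)
river: ρ → (-15,10,23)
river: ρ → (23,36,-2)
river: ρ → (-2,36,23)
river: ρ → (23,10,-15)
river: ρ → (-15,20,18)
ρ-cycle length = 18 (tail of 0 descent steps not counted)

18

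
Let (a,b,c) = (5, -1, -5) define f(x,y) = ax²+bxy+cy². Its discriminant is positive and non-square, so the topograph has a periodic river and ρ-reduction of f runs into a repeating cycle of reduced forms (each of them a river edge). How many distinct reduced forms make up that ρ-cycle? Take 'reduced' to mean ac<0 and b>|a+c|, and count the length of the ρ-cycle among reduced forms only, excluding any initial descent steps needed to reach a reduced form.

D = 101, ⌊√D⌋ = 10
descent: ρ → (-5,1,5)  [lands on river]
river: ρ → (5,9,-1)
river: ρ → (-1,9,5)
river: ρ → (5,1,-5)
river: ρ → (-5,9,1)
river: ρ → (1,9,-5)
ρ-cycle length = 6 (tail of 1 descent step not counted)

6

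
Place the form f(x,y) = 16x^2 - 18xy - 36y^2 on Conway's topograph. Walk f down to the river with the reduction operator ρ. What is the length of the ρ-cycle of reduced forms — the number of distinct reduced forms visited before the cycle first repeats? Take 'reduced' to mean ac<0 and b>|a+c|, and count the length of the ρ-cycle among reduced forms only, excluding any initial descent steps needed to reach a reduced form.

D = 2628, ⌊√D⌋ = 51
descent: ρ → (-36,18,16)
descent: ρ → (16,46,-8)  [lands on river]
river: ρ → (-8,50,4)
river: ρ → (4,46,-32)
river: ρ → (-32,18,18)
river: ρ → (18,18,-32)
river: ρ → (-32,46,4)
river: ρ → (4,50,-8)
river: ρ → (-8,46,16)
river: ρ → (16,50,-2)
river: ρ → (-2,50,16)
ρ-cycle length = 10 (tail of 2 descent steps not counted)

10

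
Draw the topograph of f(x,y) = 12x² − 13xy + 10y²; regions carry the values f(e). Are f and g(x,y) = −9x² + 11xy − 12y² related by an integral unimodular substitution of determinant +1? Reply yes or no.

D₁ = -311, D₂ = -311
f: translate: b→11 (≡-13 mod 24), so (12,-13,10)→(12,11,9)
f: flip: (12,11,9)→(9,-11,12)
f: translate: b→7 (≡-11 mod 18), so (9,-11,12)→(9,7,10)
f: reduced (well bottom): (9,7,10) with a≤c, −a<b≤a
g is negative-definite; reduce −g:
−g: translate: b→7 (≡-11 mod 18), so (9,-11,12)→(9,7,10)
−g: reduced (well bottom): (9,7,10) with a≤c, −a<b≤a
flip sign back: reduced form of g is (-9,-7,-10)
reduced forms (9, 7, 10) vs (-9, -7, -10) ⇒ inequivalent

no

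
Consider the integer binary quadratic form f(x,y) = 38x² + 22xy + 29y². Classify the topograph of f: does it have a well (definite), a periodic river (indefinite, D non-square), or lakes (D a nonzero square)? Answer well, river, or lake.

D = b²−4ac = 22² − 4·38·29 = -3924
D < 0 ⇒ definite ⇒ every region one sign ⇒ single well

well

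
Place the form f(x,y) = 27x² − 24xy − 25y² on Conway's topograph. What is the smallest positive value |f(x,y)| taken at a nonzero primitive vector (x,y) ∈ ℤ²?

descent: ρ → (-25,24,27)  [lands on river]
river: ρ → (27,30,-22)
river: ρ → (-22,14,35)
river: ρ → (35,56,-1)
river: ρ → (-1,56,35)
river: ρ → (35,14,-22)
river: ρ → (-22,30,27)
river: ρ → (27,24,-25)
river: ρ → (-25,26,26)
river: ρ → (26,26,-25)
closes: descent 1, river 10
min |a| on river = 1

1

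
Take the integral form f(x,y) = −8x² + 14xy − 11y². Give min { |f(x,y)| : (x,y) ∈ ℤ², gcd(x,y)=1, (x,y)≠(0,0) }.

translate: b→2 (≡-14 mod 16), so (8,-14,11)→(8,2,5)
flip: (8,2,5)→(5,-2,8)
reduced (well bottom): (5,-2,8) with a≤c, −a<b≤a
well minimum |f| = |-5| = 5 (negative-definite)

5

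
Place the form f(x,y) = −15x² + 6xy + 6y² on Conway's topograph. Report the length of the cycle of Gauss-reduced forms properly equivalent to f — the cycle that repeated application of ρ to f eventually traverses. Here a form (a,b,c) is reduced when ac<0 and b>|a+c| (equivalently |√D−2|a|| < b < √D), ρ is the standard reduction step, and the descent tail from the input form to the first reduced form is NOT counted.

D = 396, ⌊√D⌋ = 19
descent: ρ → (6,18,-3)  [lands on river]
river: ρ → (-3,18,6)
ρ-cycle length = 2 (tail of 1 descent step not counted)

2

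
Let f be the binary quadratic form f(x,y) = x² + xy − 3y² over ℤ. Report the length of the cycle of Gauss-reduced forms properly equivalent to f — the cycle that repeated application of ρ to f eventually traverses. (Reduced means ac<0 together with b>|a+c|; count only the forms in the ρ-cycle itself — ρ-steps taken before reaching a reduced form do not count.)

D = 13, ⌊√D⌋ = 3
descent: ρ → (-3,-1,1)
descent: ρ → (1,3,-1)  [lands on river]
river: ρ → (-1,3,1)
ρ-cycle length = 2 (tail of 2 descent steps not counted)

2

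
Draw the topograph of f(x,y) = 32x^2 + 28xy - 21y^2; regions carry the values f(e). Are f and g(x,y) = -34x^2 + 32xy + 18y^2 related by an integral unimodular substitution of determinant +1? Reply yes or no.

D₁ = 3472, D₂ = 3472
river cycle of f (length 16): (-21, 56, 4), (4, 56, -21), (-21, 28, 32), (32, 36, -17), (-17, 32, 36), (36, 40, -13), (-13, 38, 39), (39, 40, -12), (-12, 56, 7), (7, 56, -12), … (6 more)
river cycle of g (length 16): (18, 40, -26), (-26, 12, 32), (32, 52, -6), (-6, 56, 14), (14, 56, -6), (-6, 52, 32), (32, 12, -26), (-26, 40, 18), (18, 32, -34), (-34, 36, 16), … (6 more)
cycles differ ⇒ inequivalent

no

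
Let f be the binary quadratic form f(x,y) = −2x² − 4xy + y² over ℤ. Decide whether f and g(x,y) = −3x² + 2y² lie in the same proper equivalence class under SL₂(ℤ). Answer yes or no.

D₁ = 24, D₂ = 24
river cycle of f (length 2): (1, 4, -2), (-2, 4, 1)
river cycle of g (length 2): (2, 4, -1), (-1, 4, 2)
cycles differ ⇒ inequivalent

no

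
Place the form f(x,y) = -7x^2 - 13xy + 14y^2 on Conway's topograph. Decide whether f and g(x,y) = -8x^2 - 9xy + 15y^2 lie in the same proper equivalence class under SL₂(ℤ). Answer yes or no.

D₁ = 561, D₂ = 561
river cycle of f (length 16): (14, 13, -7), (-7, 15, 12), (12, 9, -10), (-10, 11, 11), (11, 11, -10), (-10, 9, 12), (12, 15, -7), (-7, 13, 14), (14, 15, -6), (-6, 21, 5), … (6 more)
river cycle of g (length 10): (15, 9, -8), (-8, 23, 1), (1, 23, -8), (-8, 9, 15), (15, 21, -2), (-2, 23, 4), (4, 17, -17), (-17, 17, 4), (4, 23, -2), (-2, 21, 15)
cycles differ ⇒ inequivalent

no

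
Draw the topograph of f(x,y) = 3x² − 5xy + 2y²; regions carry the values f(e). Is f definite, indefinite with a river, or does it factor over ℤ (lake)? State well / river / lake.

D = b²−4ac = (-5)² − 4·3·2 = 1
D = 1² is a perfect square ⇒ form factors over ℤ ⇒ lakes

lake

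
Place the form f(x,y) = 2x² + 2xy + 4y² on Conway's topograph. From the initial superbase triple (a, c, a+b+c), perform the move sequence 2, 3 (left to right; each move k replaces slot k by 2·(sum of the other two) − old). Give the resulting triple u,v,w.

start (2,4,8) = (f(1,0),f(0,1),f(1,1))
replace slot 2: 2·(2+8) − 4 = 16 → (2,16,8)
replace slot 3: 2·(2+16) − 8 = 28 → (2,16,28)

2,16,28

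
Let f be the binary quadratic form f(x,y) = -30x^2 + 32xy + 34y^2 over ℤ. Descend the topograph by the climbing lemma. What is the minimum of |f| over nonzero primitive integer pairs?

river: ρ → (34,36,-28)
river: ρ → (-28,20,42)
river: ρ → (42,64,-6)
river: ρ → (-6,68,20)
river: ρ → (20,52,-30)
river: ρ → (-30,68,4)
river: ρ → (4,68,-30)
river: ρ → (-30,52,20)
river: ρ → (20,68,-6)
river: ρ → (-6,64,42)
river: ρ → (42,20,-28)
river: ρ → (-28,36,34)
river: ρ → (34,32,-30)
river: ρ → (-30,28,36)
river: ρ → (36,44,-22)
river: ρ → (-22,44,36)
river: ρ → (36,28,-30)
river: ρ → (-30,32,34)
closes: descent 0, river 18
min |a| on river = 4

4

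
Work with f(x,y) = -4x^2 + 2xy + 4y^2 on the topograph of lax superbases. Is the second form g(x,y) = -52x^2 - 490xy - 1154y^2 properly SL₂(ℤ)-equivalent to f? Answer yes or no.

D₁ = 68, D₂ = 68
river cycle of f (length 6): (4, 6, -2), (-2, 6, 4), (4, 2, -4), (-4, 6, 2), (2, 6, -4), (-4, 2, 4)
river cycle of g (length 6): (-4, 2, 4), (4, 6, -2), (-2, 6, 4), (4, 2, -4), (-4, 6, 2), (2, 6, -4)
cycles coincide ⇒ equivalent

yes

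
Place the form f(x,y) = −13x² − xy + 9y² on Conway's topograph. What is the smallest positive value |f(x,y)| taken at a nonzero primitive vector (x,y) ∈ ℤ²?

descent: ρ → (9,19,-3)  [lands on river]
river: ρ → (-3,17,15)
river: ρ → (15,13,-5)
river: ρ → (-5,17,9)
closes: descent 1, river 4
min |a| on river = 3

3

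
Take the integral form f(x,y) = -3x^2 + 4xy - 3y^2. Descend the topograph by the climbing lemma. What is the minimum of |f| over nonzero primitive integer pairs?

translate: b→2 (≡-4 mod 6), so (3,-4,3)→(3,2,2)
flip: (3,2,2)→(2,-2,3)
translate: b→2 (≡-2 mod 4), so (2,-2,3)→(2,2,3)
reduced (well bottom): (2,2,3) with a≤c, −a<b≤a
well minimum |f| = |-2| = 2 (negative-definite)

2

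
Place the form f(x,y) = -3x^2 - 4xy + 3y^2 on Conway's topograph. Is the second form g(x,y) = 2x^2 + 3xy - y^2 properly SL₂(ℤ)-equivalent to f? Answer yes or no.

D₁ = 52, D₂ = 17
discriminants differ ⇒ not SL₂(ℤ)-equivalent

no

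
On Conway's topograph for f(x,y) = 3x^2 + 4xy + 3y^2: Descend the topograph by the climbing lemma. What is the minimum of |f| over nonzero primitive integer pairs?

translate: b→-2 (≡4 mod 6), so (3,4,3)→(3,-2,2)
flip: (3,-2,2)→(2,2,3)
reduced (well bottom): (2,2,3) with a≤c, −a<b≤a
well minimum = a = 2

2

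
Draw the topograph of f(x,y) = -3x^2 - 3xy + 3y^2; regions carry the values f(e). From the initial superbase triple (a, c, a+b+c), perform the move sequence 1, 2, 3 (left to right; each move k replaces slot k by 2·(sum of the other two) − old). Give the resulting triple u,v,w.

start (-3,3,-3) = (f(1,0),f(0,1),f(1,1))
replace slot 1: 2·(3+(-3)) − (-3) = 3 → (3,3,-3)
replace slot 2: 2·(3+(-3)) − 3 = -3 → (3,-3,-3)
replace slot 3: 2·(3+(-3)) − (-3) = 3 → (3,-3,3)

3,-3,3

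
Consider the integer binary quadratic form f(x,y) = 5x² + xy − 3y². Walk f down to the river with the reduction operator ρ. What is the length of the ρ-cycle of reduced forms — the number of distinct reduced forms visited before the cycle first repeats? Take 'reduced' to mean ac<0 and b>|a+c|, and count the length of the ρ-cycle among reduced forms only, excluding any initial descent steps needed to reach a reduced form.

D = 61, ⌊√D⌋ = 7
descent: ρ → (-3,5,3)  [lands on river]
river: ρ → (3,7,-1)
river: ρ → (-1,7,3)
river: ρ → (3,5,-3)
river: ρ → (-3,7,1)
river: ρ → (1,7,-3)
ρ-cycle length = 6 (tail of 1 descent step not counted)

6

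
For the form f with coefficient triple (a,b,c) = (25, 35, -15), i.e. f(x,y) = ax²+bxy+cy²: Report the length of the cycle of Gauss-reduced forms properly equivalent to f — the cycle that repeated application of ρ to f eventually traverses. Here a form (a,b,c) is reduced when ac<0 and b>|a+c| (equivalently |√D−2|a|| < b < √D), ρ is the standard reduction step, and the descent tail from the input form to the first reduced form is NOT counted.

D = 2725, ⌊√D⌋ = 52
river: ρ → (-15,25,35)
river: ρ → (35,45,-5)
river: ρ → (-5,45,35)
river: ρ → (35,25,-15)
river: ρ → (-15,35,25)
river: ρ → (25,15,-25)
river: ρ → (-25,35,15)
river: ρ → (15,25,-35)
river: ρ → (-35,45,5)
river: ρ → (5,45,-35)
river: ρ → (-35,25,15)
river: ρ → (15,35,-25)
river: ρ → (-25,15,25)
river: ρ → (25,35,-15)
ρ-cycle length = 14 (tail of 0 descent steps not counted)

14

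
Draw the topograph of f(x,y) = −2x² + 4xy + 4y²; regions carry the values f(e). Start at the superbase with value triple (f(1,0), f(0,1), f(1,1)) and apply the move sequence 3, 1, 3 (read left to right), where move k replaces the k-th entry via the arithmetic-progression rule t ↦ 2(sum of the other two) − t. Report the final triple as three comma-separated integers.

start (-2,4,6) = (f(1,0),f(0,1),f(1,1))
replace slot 3: 2·((-2)+4) − 6 = -2 → (-2,4,-2)
replace slot 1: 2·(4+(-2)) − (-2) = 6 → (6,4,-2)
replace slot 3: 2·(6+4) − (-2) = 22 → (6,4,22)

6,4,22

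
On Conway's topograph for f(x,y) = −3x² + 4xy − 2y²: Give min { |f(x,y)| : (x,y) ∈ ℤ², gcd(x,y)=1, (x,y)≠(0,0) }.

translate: b→2 (≡-4 mod 6), so (3,-4,2)→(3,2,1)
flip: (3,2,1)→(1,-2,3)
translate: b→0 (≡-2 mod 2), so (1,-2,3)→(1,0,2)
reduced (well bottom): (1,0,2) with a≤c, −a<b≤a
well minimum |f| = |-1| = 1 (negative-definite)

1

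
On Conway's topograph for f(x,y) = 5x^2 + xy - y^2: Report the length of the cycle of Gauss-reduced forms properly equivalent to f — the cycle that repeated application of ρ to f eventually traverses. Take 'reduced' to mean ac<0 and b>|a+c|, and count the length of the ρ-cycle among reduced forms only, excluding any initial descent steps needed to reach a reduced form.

D = 21, ⌊√D⌋ = 4
descent: ρ → (-1,3,3)  [lands on river]
river: ρ → (3,3,-1)
ρ-cycle length = 2 (tail of 1 descent step not counted)

2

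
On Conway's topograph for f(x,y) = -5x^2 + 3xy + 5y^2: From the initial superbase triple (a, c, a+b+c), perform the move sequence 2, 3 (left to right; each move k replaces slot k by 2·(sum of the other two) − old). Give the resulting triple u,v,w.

start (-5,5,3) = (f(1,0),f(0,1),f(1,1))
replace slot 2: 2·((-5)+3) − 5 = -9 → (-5,-9,3)
replace slot 3: 2·((-5)+(-9)) − 3 = -31 → (-5,-9,-31)

-5,-9,-31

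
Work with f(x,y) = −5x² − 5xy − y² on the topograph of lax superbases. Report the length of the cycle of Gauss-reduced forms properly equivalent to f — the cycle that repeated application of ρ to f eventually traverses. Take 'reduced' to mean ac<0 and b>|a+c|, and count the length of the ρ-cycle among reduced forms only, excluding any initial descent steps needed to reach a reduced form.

D = 5, ⌊√D⌋ = 2
descent: ρ → (-1,1,1)  [lands on river]
river: ρ → (1,1,-1)
ρ-cycle length = 2 (tail of 1 descent step not counted)

2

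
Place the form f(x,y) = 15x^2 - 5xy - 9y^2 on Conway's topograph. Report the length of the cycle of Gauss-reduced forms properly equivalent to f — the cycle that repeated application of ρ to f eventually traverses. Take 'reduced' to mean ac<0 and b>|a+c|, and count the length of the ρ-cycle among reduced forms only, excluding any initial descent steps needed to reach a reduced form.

D = 565, ⌊√D⌋ = 23
descent: ρ → (-9,23,1)  [lands on river]
river: ρ → (1,23,-9)
river: ρ → (-9,13,11)
river: ρ → (11,9,-11)
river: ρ → (-11,13,9)
river: ρ → (9,23,-1)
river: ρ → (-1,23,9)
river: ρ → (9,13,-11)
river: ρ → (-11,9,11)
river: ρ → (11,13,-9)
ρ-cycle length = 10 (tail of 1 descent step not counted)

10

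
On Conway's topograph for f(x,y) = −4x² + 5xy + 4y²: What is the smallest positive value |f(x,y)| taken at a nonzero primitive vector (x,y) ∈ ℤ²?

river: ρ → (4,3,-5)
river: ρ → (-5,7,2)
river: ρ → (2,9,-1)
river: ρ → (-1,9,2)
river: ρ → (2,7,-5)
river: ρ → (-5,3,4)
river: ρ → (4,5,-4)
river: ρ → (-4,3,5)
river: ρ → (5,7,-2)
river: ρ → (-2,9,1)
river: ρ → (1,9,-2)
river: ρ → (-2,7,5)
river: ρ → (5,3,-4)
river: ρ → (-4,5,4)
closes: descent 0, river 14
min |a| on river = 1

1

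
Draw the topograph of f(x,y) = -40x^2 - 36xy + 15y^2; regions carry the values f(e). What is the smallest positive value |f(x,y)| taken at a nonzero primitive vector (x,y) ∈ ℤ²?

descent: ρ → (15,36,-40)  [lands on river]
river: ρ → (-40,44,11)
river: ρ → (11,44,-40)
river: ρ → (-40,36,15)
river: ρ → (15,54,-13)
river: ρ → (-13,50,23)
river: ρ → (23,42,-21)
river: ρ → (-21,42,23)
river: ρ → (23,50,-13)
river: ρ → (-13,54,15)
closes: descent 1, river 10
min |a| on river = 11

11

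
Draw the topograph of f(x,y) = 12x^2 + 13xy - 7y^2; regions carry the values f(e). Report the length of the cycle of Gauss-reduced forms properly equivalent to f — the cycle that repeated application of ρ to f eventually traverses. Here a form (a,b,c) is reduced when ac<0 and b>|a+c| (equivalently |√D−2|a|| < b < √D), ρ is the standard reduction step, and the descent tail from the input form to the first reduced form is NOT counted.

D = 505, ⌊√D⌋ = 22
river: ρ → (-7,15,10)
river: ρ → (10,5,-12)
river: ρ → (-12,19,3)
river: ρ → (3,17,-18)
river: ρ → (-18,19,2)
river: ρ → (2,21,-8)
river: ρ → (-8,11,12)
river: ρ → (12,13,-7)
ρ-cycle length = 8 (tail of 0 descent steps not counted)

8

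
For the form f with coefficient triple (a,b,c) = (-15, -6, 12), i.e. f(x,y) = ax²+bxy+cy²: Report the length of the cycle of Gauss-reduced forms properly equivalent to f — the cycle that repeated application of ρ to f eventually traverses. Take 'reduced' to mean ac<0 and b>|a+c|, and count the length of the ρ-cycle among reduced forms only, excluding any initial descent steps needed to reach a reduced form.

D = 756, ⌊√D⌋ = 27
descent: ρ → (12,6,-15)  [lands on river]
river: ρ → (-15,24,3)
river: ρ → (3,24,-15)
river: ρ → (-15,6,12)
river: ρ → (12,18,-9)
river: ρ → (-9,18,12)
ρ-cycle length = 6 (tail of 1 descent step not counted)

6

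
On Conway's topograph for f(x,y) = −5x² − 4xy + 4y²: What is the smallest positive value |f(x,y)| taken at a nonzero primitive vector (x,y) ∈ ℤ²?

descent: ρ → (4,4,-5)  [lands on river]
river: ρ → (-5,6,3)
river: ρ → (3,6,-5)
river: ρ → (-5,4,4)
closes: descent 1, river 4
min |a| on river = 3

3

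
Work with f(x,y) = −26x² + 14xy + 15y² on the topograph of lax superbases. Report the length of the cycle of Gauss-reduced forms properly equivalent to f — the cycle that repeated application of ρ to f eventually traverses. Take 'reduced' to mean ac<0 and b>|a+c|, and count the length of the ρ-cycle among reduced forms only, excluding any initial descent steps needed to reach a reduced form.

D = 1756, ⌊√D⌋ = 41
river: ρ → (15,16,-25)
river: ρ → (-25,34,6)
river: ρ → (6,38,-13)
river: ρ → (-13,40,3)
river: ρ → (3,38,-26)
river: ρ → (-26,14,15)
ρ-cycle length = 6 (tail of 0 descent steps not counted)

6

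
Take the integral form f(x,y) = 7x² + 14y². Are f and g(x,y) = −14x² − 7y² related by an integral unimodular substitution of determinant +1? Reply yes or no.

D₁ = -392, D₂ = -392
f: reduced (well bottom): (7,0,14) with a≤c, −a<b≤a
g is negative-definite; reduce −g:
−g: flip: (14,0,7)→(7,0,14)
−g: reduced (well bottom): (7,0,14) with a≤c, −a<b≤a
flip sign back: reduced form of g is (-7,0,-14)
reduced forms (7, 0, 14) vs (-7, 0, -14) ⇒ inequivalent

no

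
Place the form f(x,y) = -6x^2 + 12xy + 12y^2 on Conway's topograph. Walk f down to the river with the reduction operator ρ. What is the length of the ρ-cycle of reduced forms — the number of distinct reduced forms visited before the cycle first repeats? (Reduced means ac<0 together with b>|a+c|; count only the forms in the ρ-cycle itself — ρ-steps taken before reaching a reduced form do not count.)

D = 432, ⌊√D⌋ = 20
river: ρ → (12,12,-6)
river: ρ → (-6,12,12)
ρ-cycle length = 2 (tail of 0 descent steps not counted)

2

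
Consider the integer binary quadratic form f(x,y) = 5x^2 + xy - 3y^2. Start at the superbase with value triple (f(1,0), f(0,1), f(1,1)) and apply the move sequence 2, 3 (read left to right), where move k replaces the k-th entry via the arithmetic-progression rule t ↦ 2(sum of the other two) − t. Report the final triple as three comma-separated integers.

start (5,-3,3) = (f(1,0),f(0,1),f(1,1))
replace slot 2: 2·(5+3) − (-3) = 19 → (5,19,3)
replace slot 3: 2·(5+19) − 3 = 45 → (5,19,45)

5,19,45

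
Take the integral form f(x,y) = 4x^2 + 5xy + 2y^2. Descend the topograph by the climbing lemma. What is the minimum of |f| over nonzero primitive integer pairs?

translate: b→-3 (≡5 mod 8), so (4,5,2)→(4,-3,1)
flip: (4,-3,1)→(1,3,4)
translate: b→1 (≡3 mod 2), so (1,3,4)→(1,1,2)
reduced (well bottom): (1,1,2) with a≤c, −a<b≤a
well minimum = a = 1

1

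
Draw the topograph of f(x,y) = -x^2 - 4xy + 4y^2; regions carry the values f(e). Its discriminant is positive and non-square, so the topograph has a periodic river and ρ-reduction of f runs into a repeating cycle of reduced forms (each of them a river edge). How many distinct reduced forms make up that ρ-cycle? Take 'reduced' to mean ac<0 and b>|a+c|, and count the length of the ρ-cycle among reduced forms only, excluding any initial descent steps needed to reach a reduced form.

D = 32, ⌊√D⌋ = 5
descent: ρ → (4,4,-1)  [lands on river]
river: ρ → (-1,4,4)
ρ-cycle length = 2 (tail of 1 descent step not counted)

2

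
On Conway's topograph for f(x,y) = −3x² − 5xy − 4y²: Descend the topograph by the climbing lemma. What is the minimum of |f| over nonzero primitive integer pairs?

translate: b→-1 (≡5 mod 6), so (3,5,4)→(3,-1,2)
flip: (3,-1,2)→(2,1,3)
reduced (well bottom): (2,1,3) with a≤c, −a<b≤a
well minimum |f| = |-2| = 2 (negative-definite)

2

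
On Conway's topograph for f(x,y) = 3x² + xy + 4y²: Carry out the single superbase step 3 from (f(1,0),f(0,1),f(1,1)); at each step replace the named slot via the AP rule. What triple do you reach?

start (3,4,8) = (f(1,0),f(0,1),f(1,1))
replace slot 3: 2·(3+4) − 8 = 6 → (3,4,6)

3,4,6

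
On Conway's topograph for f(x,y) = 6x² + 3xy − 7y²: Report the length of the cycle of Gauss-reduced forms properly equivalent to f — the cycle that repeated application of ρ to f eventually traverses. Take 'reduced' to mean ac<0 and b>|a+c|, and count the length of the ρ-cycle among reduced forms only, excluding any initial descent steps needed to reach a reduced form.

D = 177, ⌊√D⌋ = 13
river: ρ → (-7,11,2)
river: ρ → (2,13,-1)
river: ρ → (-1,13,2)
river: ρ → (2,11,-7)
river: ρ → (-7,3,6)
river: ρ → (6,9,-4)
river: ρ → (-4,7,8)
river: ρ → (8,9,-3)
river: ρ → (-3,9,8)
river: ρ → (8,7,-4)
river: ρ → (-4,9,6)
river: ρ → (6,3,-7)
ρ-cycle length = 12 (tail of 0 descent steps not counted)

12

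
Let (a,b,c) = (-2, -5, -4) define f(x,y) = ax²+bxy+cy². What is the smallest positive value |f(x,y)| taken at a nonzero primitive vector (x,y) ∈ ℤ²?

translate: b→1 (≡5 mod 4), so (2,5,4)→(2,1,1)
flip: (2,1,1)→(1,-1,2)
translate: b→1 (≡-1 mod 2), so (1,-1,2)→(1,1,2)
reduced (well bottom): (1,1,2) with a≤c, −a<b≤a
well minimum |f| = |-1| = 1 (negative-definite)

1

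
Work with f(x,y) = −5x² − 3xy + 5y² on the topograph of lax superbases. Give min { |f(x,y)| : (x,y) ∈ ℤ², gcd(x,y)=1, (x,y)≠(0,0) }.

descent: ρ → (5,3,-5)  [lands on river]
river: ρ → (-5,7,3)
river: ρ → (3,5,-7)
river: ρ → (-7,9,1)
river: ρ → (1,9,-7)
river: ρ → (-7,5,3)
river: ρ → (3,7,-5)
river: ρ → (-5,3,5)
river: ρ → (5,7,-3)
river: ρ → (-3,5,7)
river: ρ → (7,9,-1)
river: ρ → (-1,9,7)
river: ρ → (7,5,-3)
river: ρ → (-3,7,5)
closes: descent 1, river 14
min |a| on river = 1

1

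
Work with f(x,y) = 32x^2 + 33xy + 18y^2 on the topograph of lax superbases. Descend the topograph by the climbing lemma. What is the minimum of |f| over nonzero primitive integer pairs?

translate: b→-31 (≡33 mod 64), so (32,33,18)→(32,-31,17)
flip: (32,-31,17)→(17,31,32)
translate: b→-3 (≡31 mod 34), so (17,31,32)→(17,-3,18)
reduced (well bottom): (17,-3,18) with a≤c, −a<b≤a
well minimum = a = 17

17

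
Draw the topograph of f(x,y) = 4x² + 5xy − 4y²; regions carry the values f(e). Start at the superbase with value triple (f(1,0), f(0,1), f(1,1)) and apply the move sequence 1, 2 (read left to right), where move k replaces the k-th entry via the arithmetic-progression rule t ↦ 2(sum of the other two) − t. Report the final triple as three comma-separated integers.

start (4,-4,5) = (f(1,0),f(0,1),f(1,1))
replace slot 1: 2·((-4)+5) − 4 = -2 → (-2,-4,5)
replace slot 2: 2·((-2)+5) − (-4) = 10 → (-2,10,5)

-2,10,5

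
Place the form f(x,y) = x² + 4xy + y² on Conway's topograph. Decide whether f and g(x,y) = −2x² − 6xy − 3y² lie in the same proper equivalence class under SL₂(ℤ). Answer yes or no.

D₁ = 12, D₂ = 12
river cycle of f (length 2): (1, 2, -2), (-2, 2, 1)
river cycle of g (length 2): (1, 2, -2), (-2, 2, 1)
cycles coincide ⇒ equivalent

yes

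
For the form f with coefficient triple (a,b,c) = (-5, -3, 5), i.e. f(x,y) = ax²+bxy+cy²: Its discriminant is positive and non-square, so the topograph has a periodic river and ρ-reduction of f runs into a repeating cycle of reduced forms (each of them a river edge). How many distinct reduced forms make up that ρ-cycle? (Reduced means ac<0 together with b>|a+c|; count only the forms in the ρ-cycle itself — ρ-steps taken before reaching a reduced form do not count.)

D = 109, ⌊√D⌋ = 10
descent: ρ → (5,3,-5)  [lands on river]
river: ρ → (-5,7,3)
river: ρ → (3,5,-7)
river: ρ → (-7,9,1)
river: ρ → (1,9,-7)
river: ρ → (-7,5,3)
river: ρ → (3,7,-5)
river: ρ → (-5,3,5)
river: ρ → (5,7,-3)
river: ρ → (-3,5,7)
river: ρ → (7,9,-1)
river: ρ → (-1,9,7)
river: ρ → (7,5,-3)
river: ρ → (-3,7,5)
ρ-cycle length = 14 (tail of 1 descent step not counted)

14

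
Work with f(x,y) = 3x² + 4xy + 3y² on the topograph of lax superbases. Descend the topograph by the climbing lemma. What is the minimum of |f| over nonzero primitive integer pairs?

translate: b→-2 (≡4 mod 6), so (3,4,3)→(3,-2,2)
flip: (3,-2,2)→(2,2,3)
reduced (well bottom): (2,2,3) with a≤c, −a<b≤a
well minimum = a = 2

2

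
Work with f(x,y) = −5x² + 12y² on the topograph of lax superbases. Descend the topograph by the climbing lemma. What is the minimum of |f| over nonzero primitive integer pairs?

descent: ρ → (12,0,-5)
descent: ρ → (-5,10,7)  [lands on river]
river: ρ → (7,4,-8)
river: ρ → (-8,12,3)
river: ρ → (3,12,-8)
river: ρ → (-8,4,7)
river: ρ → (7,10,-5)
closes: descent 2, river 6
min |a| on river = 3

3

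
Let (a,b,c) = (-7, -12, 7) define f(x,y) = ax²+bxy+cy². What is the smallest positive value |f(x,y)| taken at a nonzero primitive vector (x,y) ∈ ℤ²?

descent: ρ → (7,12,-7)  [lands on river]
river: ρ → (-7,16,3)
river: ρ → (3,14,-12)
river: ρ → (-12,10,5)
river: ρ → (5,10,-12)
river: ρ → (-12,14,3)
river: ρ → (3,16,-7)
river: ρ → (-7,12,7)
river: ρ → (7,16,-3)
river: ρ → (-3,14,12)
river: ρ → (12,10,-5)
river: ρ → (-5,10,12)
river: ρ → (12,14,-3)
river: ρ → (-3,16,7)
closes: descent 1, river 14
min |a| on river = 3

3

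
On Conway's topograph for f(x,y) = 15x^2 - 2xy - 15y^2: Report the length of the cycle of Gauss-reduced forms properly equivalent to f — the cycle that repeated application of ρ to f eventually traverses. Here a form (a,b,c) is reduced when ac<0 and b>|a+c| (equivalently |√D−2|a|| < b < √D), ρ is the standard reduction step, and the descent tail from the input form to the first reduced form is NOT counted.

D = 904, ⌊√D⌋ = 30
descent: ρ → (-15,2,15)  [lands on river]
river: ρ → (15,28,-2)
river: ρ → (-2,28,15)
river: ρ → (15,2,-15)
river: ρ → (-15,28,2)
river: ρ → (2,28,-15)
ρ-cycle length = 6 (tail of 1 descent step not counted)

6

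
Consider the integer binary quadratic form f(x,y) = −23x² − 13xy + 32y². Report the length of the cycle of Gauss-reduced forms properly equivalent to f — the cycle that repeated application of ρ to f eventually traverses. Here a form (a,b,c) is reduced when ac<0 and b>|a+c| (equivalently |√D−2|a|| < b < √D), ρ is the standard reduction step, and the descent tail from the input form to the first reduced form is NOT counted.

D = 3113, ⌊√D⌋ = 55
descent: ρ → (32,13,-23)  [lands on river]
river: ρ → (-23,33,22)
river: ρ → (22,55,-1)
river: ρ → (-1,55,22)
river: ρ → (22,33,-23)
river: ρ → (-23,13,32)
river: ρ → (32,51,-4)
river: ρ → (-4,53,19)
river: ρ → (19,23,-34)
river: ρ → (-34,45,8)
river: ρ → (8,51,-16)
river: ρ → (-16,45,17)
river: ρ → (17,23,-38)
river: ρ → (-38,53,2)
river: ρ → (2,55,-11)
river: ρ → (-11,55,2)
river: ρ → (2,53,-38)
river: ρ → (-38,23,17)
river: ρ → (17,45,-16)
river: ρ → (-16,51,8)
river: ρ → (8,45,-34)
river: ρ → (-34,23,19)
river: ρ → (19,53,-4)
river: ρ → (-4,51,32)
ρ-cycle length = 24 (tail of 1 descent step not counted)

24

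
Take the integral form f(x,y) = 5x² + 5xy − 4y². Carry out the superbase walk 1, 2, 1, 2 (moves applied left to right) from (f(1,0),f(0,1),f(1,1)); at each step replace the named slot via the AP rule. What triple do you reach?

start (5,-4,6) = (f(1,0),f(0,1),f(1,1))
replace slot 1: 2·((-4)+6) − 5 = -1 → (-1,-4,6)
replace slot 2: 2·((-1)+6) − (-4) = 14 → (-1,14,6)
replace slot 1: 2·(14+6) − (-1) = 41 → (41,14,6)
replace slot 2: 2·(41+6) − 14 = 80 → (41,80,6)

41,80,6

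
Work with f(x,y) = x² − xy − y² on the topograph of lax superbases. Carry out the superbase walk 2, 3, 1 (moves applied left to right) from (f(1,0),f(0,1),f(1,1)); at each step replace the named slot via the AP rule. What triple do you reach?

start (1,-1,-1) = (f(1,0),f(0,1),f(1,1))
replace slot 2: 2·(1+(-1)) − (-1) = 1 → (1,1,-1)
replace slot 3: 2·(1+1) − (-1) = 5 → (1,1,5)
replace slot 1: 2·(1+5) − 1 = 11 → (11,1,5)

11,1,5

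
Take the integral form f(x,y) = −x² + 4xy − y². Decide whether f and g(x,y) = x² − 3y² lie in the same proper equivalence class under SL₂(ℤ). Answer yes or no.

D₁ = 12, D₂ = 12
river cycle of f (length 2): (-1, 2, 2), (2, 2, -1)
river cycle of g (length 2): (1, 2, -2), (-2, 2, 1)
cycles differ ⇒ inequivalent

no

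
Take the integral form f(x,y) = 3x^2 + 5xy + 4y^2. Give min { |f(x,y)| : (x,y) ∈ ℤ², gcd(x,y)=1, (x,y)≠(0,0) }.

translate: b→-1 (≡5 mod 6), so (3,5,4)→(3,-1,2)
flip: (3,-1,2)→(2,1,3)
reduced (well bottom): (2,1,3) with a≤c, −a<b≤a
well minimum = a = 2

2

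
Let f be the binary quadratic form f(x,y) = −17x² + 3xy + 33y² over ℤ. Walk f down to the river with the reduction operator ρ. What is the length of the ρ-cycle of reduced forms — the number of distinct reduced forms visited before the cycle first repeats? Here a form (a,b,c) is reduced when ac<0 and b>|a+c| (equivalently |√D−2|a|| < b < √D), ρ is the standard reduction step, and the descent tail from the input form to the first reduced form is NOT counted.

D = 2253, ⌊√D⌋ = 47
descent: ρ → (33,-3,-17)
descent: ρ → (-17,37,13)  [lands on river]
river: ρ → (13,41,-11)
river: ρ → (-11,47,1)
river: ρ → (1,47,-11)
river: ρ → (-11,41,13)
river: ρ → (13,37,-17)
river: ρ → (-17,31,19)
river: ρ → (19,45,-3)
river: ρ → (-3,45,19)
river: ρ → (19,31,-17)
ρ-cycle length = 10 (tail of 2 descent steps not counted)

10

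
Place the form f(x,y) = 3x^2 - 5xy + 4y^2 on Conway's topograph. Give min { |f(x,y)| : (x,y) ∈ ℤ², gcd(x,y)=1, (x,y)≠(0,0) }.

translate: b→1 (≡-5 mod 6), so (3,-5,4)→(3,1,2)
flip: (3,1,2)→(2,-1,3)
reduced (well bottom): (2,-1,3) with a≤c, −a<b≤a
well minimum = a = 2

2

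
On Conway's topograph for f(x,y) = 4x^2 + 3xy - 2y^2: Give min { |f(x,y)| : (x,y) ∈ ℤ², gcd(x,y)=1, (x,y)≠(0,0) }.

river: ρ → (-2,5,2)
river: ρ → (2,3,-4)
river: ρ → (-4,5,1)
river: ρ → (1,5,-4)
river: ρ → (-4,3,2)
river: ρ → (2,5,-2)
river: ρ → (-2,3,4)
river: ρ → (4,5,-1)
river: ρ → (-1,5,4)
river: ρ → (4,3,-2)
closes: descent 0, river 10
min |a| on river = 1

1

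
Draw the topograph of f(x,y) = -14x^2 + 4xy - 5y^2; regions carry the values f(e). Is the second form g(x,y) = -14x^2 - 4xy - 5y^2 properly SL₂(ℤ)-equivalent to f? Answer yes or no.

D₁ = -264, D₂ = -264
f is negative-definite; reduce −f:
−f: flip: (14,-4,5)→(5,4,14)
−f: reduced (well bottom): (5,4,14) with a≤c, −a<b≤a
flip sign back: reduced form of f is (-5,-4,-14)
g is negative-definite; reduce −g:
−g: flip: (14,4,5)→(5,-4,14)
−g: reduced (well bottom): (5,-4,14) with a≤c, −a<b≤a
flip sign back: reduced form of g is (-5,4,-14)
reduced forms (-5, -4, -14) vs (-5, 4, -14) ⇒ inequivalent

no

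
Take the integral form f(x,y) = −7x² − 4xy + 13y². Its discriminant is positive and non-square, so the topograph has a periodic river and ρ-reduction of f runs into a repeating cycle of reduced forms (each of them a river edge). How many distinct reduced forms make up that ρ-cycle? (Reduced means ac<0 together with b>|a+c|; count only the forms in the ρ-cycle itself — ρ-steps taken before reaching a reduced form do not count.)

D = 380, ⌊√D⌋ = 19
descent: ρ → (13,4,-7)
descent: ρ → (-7,10,10)  [lands on river]
river: ρ → (10,10,-7)
river: ρ → (-7,18,2)
river: ρ → (2,18,-7)
ρ-cycle length = 4 (tail of 2 descent steps not counted)

4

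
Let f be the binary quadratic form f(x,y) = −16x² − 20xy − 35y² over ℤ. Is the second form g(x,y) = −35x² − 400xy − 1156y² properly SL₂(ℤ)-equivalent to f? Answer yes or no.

D₁ = -1840, D₂ = -1840
f is negative-definite; reduce −f:
−f: translate: b→-12 (≡20 mod 32), so (16,20,35)→(16,-12,31)
−f: reduced (well bottom): (16,-12,31) with a≤c, −a<b≤a
flip sign back: reduced form of f is (-16,12,-31)
g is negative-definite; reduce −g:
−g: translate: b→-20 (≡400 mod 70), so (35,400,1156)→(35,-20,16)
−g: flip: (35,-20,16)→(16,20,35)
−g: translate: b→-12 (≡20 mod 32), so (16,20,35)→(16,-12,31)
−g: reduced (well bottom): (16,-12,31) with a≤c, −a<b≤a
flip sign back: reduced form of g is (-16,12,-31)
reduced forms (-16, 12, -31) vs (-16, 12, -31) ⇒ equivalent

yes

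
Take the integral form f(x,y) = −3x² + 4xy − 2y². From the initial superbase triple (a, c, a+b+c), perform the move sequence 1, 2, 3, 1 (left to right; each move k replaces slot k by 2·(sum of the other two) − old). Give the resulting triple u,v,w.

start (-3,-2,-1) = (f(1,0),f(0,1),f(1,1))
replace slot 1: 2·((-2)+(-1)) − (-3) = -3 → (-3,-2,-1)
replace slot 2: 2·((-3)+(-1)) − (-2) = -6 → (-3,-6,-1)
replace slot 3: 2·((-3)+(-6)) − (-1) = -17 → (-3,-6,-17)
replace slot 1: 2·((-6)+(-17)) − (-3) = -43 → (-43,-6,-17)

-43,-6,-17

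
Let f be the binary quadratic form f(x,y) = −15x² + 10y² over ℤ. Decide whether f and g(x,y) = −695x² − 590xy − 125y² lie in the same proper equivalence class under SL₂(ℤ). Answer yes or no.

D₁ = 600, D₂ = 600
river cycle of f (length 2): (10, 20, -5), (-5, 20, 10)
river cycle of g (length 2): (10, 20, -5), (-5, 20, 10)
cycles coincide ⇒ equivalent

yes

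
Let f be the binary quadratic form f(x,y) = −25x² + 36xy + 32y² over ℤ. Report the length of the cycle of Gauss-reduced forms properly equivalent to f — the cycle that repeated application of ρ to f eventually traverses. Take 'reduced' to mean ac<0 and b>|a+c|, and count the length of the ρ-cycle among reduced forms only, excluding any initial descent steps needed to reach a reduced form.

D = 4496, ⌊√D⌋ = 67
river: ρ → (32,28,-29)
river: ρ → (-29,30,31)
river: ρ → (31,32,-28)
river: ρ → (-28,24,35)
river: ρ → (35,46,-17)
river: ρ → (-17,56,20)
river: ρ → (20,64,-5)
river: ρ → (-5,66,7)
river: ρ → (7,60,-32)
river: ρ → (-32,4,35)
river: ρ → (35,66,-1)
river: ρ → (-1,66,35)
river: ρ → (35,4,-32)
river: ρ → (-32,60,7)
river: ρ → (7,66,-5)
river: ρ → (-5,64,20)
river: ρ → (20,56,-17)
river: ρ → (-17,46,35)
river: ρ → (35,24,-28)
river: ρ → (-28,32,31)
river: ρ → (31,30,-29)
river: ρ → (-29,28,32)
river: ρ → (32,36,-25)
river: ρ → (-25,64,4)
river: ρ → (4,64,-25)
river: ρ → (-25,36,32)
ρ-cycle length = 26 (tail of 0 descent steps not counted)

26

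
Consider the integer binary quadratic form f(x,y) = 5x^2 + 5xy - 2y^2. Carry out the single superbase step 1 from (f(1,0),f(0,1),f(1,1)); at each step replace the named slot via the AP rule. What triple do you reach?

start (5,-2,8) = (f(1,0),f(0,1),f(1,1))
replace slot 1: 2·((-2)+8) − 5 = 7 → (7,-2,8)

7,-2,8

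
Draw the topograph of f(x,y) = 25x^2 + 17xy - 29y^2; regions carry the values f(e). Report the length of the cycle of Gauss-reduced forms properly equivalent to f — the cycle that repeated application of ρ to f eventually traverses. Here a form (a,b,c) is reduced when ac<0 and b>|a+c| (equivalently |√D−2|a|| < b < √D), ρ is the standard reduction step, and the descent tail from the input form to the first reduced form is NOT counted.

D = 3189, ⌊√D⌋ = 56
river: ρ → (-29,41,13)
river: ρ → (13,37,-35)
river: ρ → (-35,33,15)
river: ρ → (15,27,-41)
river: ρ → (-41,55,1)
river: ρ → (1,55,-41)
river: ρ → (-41,27,15)
river: ρ → (15,33,-35)
river: ρ → (-35,37,13)
river: ρ → (13,41,-29)
river: ρ → (-29,17,25)
river: ρ → (25,33,-21)
river: ρ → (-21,51,7)
river: ρ → (7,47,-35)
river: ρ → (-35,23,19)
river: ρ → (19,53,-5)
river: ρ → (-5,47,49)
river: ρ → (49,51,-3)
river: ρ → (-3,51,49)
river: ρ → (49,47,-5)
river: ρ → (-5,53,19)
river: ρ → (19,23,-35)
river: ρ → (-35,47,7)
river: ρ → (7,51,-21)
river: ρ → (-21,33,25)
river: ρ → (25,17,-29)
ρ-cycle length = 26 (tail of 0 descent steps not counted)

26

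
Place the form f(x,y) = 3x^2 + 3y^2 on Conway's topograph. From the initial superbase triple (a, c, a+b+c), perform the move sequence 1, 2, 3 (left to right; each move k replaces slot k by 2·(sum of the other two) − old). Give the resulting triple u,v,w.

start (3,3,6) = (f(1,0),f(0,1),f(1,1))
replace slot 1: 2·(3+6) − 3 = 15 → (15,3,6)
replace slot 2: 2·(15+6) − 3 = 39 → (15,39,6)
replace slot 3: 2·(15+39) − 6 = 102 → (15,39,102)

15,39,102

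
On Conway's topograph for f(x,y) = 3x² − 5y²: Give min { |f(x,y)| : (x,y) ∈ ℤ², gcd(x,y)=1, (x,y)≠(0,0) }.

descent: ρ → (-5,0,3)
descent: ρ → (3,6,-2)  [lands on river]
river: ρ → (-2,6,3)
closes: descent 2, river 2
min |a| on river = 2

2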